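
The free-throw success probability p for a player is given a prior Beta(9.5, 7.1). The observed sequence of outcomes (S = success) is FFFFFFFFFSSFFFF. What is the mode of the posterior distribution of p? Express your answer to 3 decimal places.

Prior: Beta(9.5, 7.1).
Data: 2 successes in 15 trials (from the sequence). The binomial likelihood contributes p^2(1−p)^13, so the posterior is Beta(9.5+2, 7.1+13) = Beta(11.5, 20.1).
For Beta(a, b) with a, b > 1 the mode is (a−1)/(a+b−2) = 10.5/29.6 ≈ 0.355.

p̂_MAP = 0.355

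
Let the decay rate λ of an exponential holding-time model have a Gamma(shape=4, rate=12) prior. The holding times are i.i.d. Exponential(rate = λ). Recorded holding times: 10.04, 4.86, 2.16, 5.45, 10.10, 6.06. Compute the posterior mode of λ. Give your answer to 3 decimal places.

The Exponential(rate=λ) likelihood is ∝ λ^n e^(−λΣtᵢ). Here n = 6 and Σtᵢ = 10.04 + 4.86 + 2.16 + 5.45 + 10.10 + 6.06 = 38.67.
Posterior ∝ λ^3e^(−12λ) · λ^6e^(−38.67λ) = λ^9e^(−50.67λ), i.e. Gamma(10, 50.67).
Mode = (a−1)/b = 9/50.67 ≈ 0.178.

λ̂_MAP = 0.178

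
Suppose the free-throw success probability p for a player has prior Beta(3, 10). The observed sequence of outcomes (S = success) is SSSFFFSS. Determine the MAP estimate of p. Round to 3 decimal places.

p̂_MAP = 0.368

Prior: Beta(3, 10).
Data: 5 successes in 8 trials (from the sequence). The binomial likelihood contributes p^5(1−p)^3, so the posterior is Beta(3+5, 10+3) = Beta(8, 13).
For Beta(a, b) with a, b > 1 the mode is (a−1)/(a+b−2) = 7/19 ≈ 0.368.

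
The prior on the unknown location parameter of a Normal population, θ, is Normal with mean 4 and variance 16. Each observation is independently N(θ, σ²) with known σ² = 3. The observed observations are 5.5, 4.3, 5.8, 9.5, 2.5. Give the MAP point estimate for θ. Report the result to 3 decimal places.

n = 5; x̄ = (5.5 + 4.3 + 5.8 + 9.5 + 2.5)/5 = 27.6/5 = 5.52.
For a Normal prior and Normal likelihood with known variance, the posterior is Normal; its mode equals its mean, the precision-weighted average.
Prior precision 1/σ₀² = 1/16 = 0.0625; data precision n/σ² = 5/3.
θ̂ = (0.0625·4 + (5/3)·5.52) / (0.0625 + 5/3) = 9.45/(83/48) = 2268/415 ≈ 5.465.

θ̂_MAP = 5.465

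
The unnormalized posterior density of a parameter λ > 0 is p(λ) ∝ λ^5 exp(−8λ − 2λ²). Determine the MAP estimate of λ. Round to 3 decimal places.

λ̂_MAP = 0.500

ℓ'(λ) = 5/λ − 8 − 4λ. Setting this to zero and multiplying by λ: 4λ² + 8λ − 5 = 0.
λ = (−8 + √(8² + 4·4·5)) / (2·4) = (−8 + √144) / 8 = (−8 + 12)/8 = 1/2.
ℓ''(λ) = −5/λ² − 4 < 0, confirming a maximum.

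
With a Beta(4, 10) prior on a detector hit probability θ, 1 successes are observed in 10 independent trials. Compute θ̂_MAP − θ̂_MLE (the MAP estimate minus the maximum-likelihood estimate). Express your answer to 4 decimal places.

MAP − MLE = 0.0818

Posterior is Beta(5, 19); MAP = (5−1)/(24−2) = 4/22 ≈ 0.18182.
MLE ignores the prior: θ̂_MLE = k/n = 1/10 ≈ 0.10000.
Difference = 4/22 − 1/10 = 9/110 ≈ 0.0818.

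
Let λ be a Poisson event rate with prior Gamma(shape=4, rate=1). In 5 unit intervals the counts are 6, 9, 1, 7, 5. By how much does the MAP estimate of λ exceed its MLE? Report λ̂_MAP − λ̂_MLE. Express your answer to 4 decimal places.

MAP − MLE = -0.4333

Σxᵢ = 28. Posterior is Gamma(32, 6); MAP = (32−1)/6 = 31/6 ≈ 5.16667.
MLE = x̄ = 28/5 ≈ 5.60000.
Difference = 31/6 − 28/5 = -13/30 ≈ -0.4333.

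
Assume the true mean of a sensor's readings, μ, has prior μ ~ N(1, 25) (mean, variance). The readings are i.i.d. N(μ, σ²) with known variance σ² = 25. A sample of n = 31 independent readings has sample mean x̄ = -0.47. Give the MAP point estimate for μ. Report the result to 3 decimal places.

n = 31, x̄ = -0.47.
For a Normal prior and Normal likelihood with known variance, the posterior is Normal; its mode equals its mean, the precision-weighted average.
Prior precision 1/σ₀² = 1/25 = 0.04; data precision n/σ² = 31/25 = 1.24.
μ̂ = (0.04·1 + 1.24·(-0.47)) / (0.04 + 1.24) = (-0.5428)/1.28 = -0.4240625 ≈ -0.424.

μ̂_MAP = -0.424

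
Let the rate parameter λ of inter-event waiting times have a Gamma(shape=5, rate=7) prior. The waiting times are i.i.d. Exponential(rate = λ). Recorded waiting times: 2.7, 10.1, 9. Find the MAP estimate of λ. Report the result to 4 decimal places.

The Exponential(rate=λ) likelihood is ∝ λ^n e^(−λΣtᵢ). Here n = 3 and Σtᵢ = 2.7 + 10.1 + 9 = 21.8.
Posterior ∝ λ^4e^(−7λ) · λ^3e^(−21.8λ) = λ^7e^(−28.8λ), i.e. Gamma(8, 28.8).
Mode = (a−1)/b = 7/28.8 ≈ 0.2431.

λ̂_MAP = 0.2431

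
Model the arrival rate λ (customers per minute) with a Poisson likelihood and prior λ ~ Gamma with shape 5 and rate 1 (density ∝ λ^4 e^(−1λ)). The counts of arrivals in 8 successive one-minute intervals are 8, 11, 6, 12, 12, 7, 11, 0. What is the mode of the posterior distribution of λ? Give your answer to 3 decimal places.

Σxᵢ = 8+11+6+12+12+7+11+0 = 67, with n = 8.
Posterior ∝ λ^4e^(−1λ) · λ^67e^(−8λ) = λ^71e^(−9λ), i.e. Gamma(shape=72, rate=9).
The mode of a Gamma(a, b) with a ≥ 1 (shape–rate) is (a−1)/b = 71/9 ≈ 7.889.

λ̂_MAP = 7.889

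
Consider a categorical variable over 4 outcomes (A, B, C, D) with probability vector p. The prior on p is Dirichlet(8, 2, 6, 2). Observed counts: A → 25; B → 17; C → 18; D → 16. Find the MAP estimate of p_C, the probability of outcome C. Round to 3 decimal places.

MAP estimate of p_C = 0.256

The posterior is Dirichlet(αᵢ + nᵢ) = Dirichlet(33, 19, 24, 18).
For a Dirichlet(a₁,…,a_K) with all aᵢ > 1, the mode has j-th component (aⱼ − 1)/(Σaᵢ − K).
Here Σaᵢ = 94 and K = 4, so p_C = (24 − 1)/(94 − 4) = 23/90 ≈ 0.256.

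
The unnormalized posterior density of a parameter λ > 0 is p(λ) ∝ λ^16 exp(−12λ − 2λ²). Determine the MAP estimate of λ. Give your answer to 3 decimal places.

λ̂_MAP = 1.000

ℓ'(λ) = 16/λ − 12 − 4λ. Setting this to zero and multiplying by λ: 4λ² + 12λ − 16 = 0.
λ = (−12 + √(12² + 4·4·16)) / (2·4) = (−12 + √400) / 8 = (−12 + 20)/8 = 1.
ℓ''(λ) = −16/λ² − 4 < 0, confirming a maximum.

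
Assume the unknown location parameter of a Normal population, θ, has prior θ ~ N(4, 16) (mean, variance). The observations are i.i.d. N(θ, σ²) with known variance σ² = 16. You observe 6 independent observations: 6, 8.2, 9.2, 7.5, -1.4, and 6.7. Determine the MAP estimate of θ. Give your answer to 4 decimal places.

n = 6; x̄ = (6 + 8.2 + 9.2 + 7.5 + (-1.4) + 6.7)/6 = 36.2/6 = 181/30 ≈ 6.0333.
For a Normal prior and Normal likelihood with known variance, the posterior is Normal; its mode equals its mean, the precision-weighted average.
Prior precision 1/σ₀² = 1/16 = 0.0625; data precision n/σ² = 6/16 = 0.375.
θ̂ = (0.0625·4 + 0.375·(181/30)) / (0.0625 + 0.375) = 2.5125/0.4375 = 201/35 ≈ 5.7429.

θ̂_MAP = 5.7429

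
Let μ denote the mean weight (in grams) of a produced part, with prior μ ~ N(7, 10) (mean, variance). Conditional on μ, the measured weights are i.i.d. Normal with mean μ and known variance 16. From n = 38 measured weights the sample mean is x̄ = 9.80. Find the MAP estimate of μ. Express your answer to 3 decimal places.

n = 38, x̄ = 9.80.
For a Normal prior and Normal likelihood with known variance, the posterior is Normal; its mode equals its mean, the precision-weighted average.
Prior precision 1/σ₀² = 1/10 = 0.1; data precision n/σ² = 38/16 = 2.375.
μ̂ = (0.1·7 + 2.375·9.8) / (0.1 + 2.375) = 23.975/2.475 = 959/99 ≈ 9.687.

μ̂_MAP = 9.687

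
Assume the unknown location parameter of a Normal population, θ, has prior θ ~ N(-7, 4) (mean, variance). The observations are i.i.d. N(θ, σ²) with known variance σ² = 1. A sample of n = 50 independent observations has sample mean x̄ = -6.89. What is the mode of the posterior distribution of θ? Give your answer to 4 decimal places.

n = 50, x̄ = -6.89.
For a Normal prior and Normal likelihood with known variance, the posterior is Normal; its mode equals its mean, the precision-weighted average.
Prior precision 1/σ₀² = 1/4 = 0.25; data precision n/σ² = 50/1 = 50.
θ̂ = (0.25·(-7) + 50·(-6.89)) / (0.25 + 50) = (-346.25)/50.25 = -1385/201 ≈ -6.8905.

θ̂_MAP = -6.8905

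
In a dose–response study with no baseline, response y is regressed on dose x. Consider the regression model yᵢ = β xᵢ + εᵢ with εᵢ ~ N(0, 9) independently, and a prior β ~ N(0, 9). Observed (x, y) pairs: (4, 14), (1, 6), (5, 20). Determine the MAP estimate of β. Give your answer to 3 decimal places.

log p(β | y) = −Σ(yᵢ − βxᵢ)²/(2·9) − β²/(2·9) + const.
Setting the derivative to zero: Σxᵢ(yᵢ − βxᵢ)/9 − β/9 = 0, so β = Σxᵢyᵢ / (Σxᵢ² + σ²/τ²).
Σxᵢyᵢ = 4·14 + 1·6 + 5·20 = 162; Σxᵢ² = 42; σ²/τ² = 1.
β̂_MAP = 162 / (42 + 1) = 162/43 ≈ 3.767.

β̂_MAP = 3.767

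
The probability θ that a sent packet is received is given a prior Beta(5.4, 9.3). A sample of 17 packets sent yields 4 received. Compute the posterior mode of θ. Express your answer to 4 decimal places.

Prior: Beta(5.4, 9.3).
Data: 4 successes in 17 trials. The binomial likelihood contributes θ^4(1−θ)^13, so the posterior is Beta(5.4+4, 9.3+13) = Beta(9.4, 22.3).
For Beta(a, b) with a, b > 1 the mode is (a−1)/(a+b−2) = 8.4/29.7 ≈ 0.2828.

θ̂_MAP = 0.2828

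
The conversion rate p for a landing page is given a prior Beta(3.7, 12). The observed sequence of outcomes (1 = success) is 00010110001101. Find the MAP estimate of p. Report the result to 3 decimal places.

p̂_MAP = 0.314

Prior: Beta(3.7, 12).
Data: 6 successes in 14 trials (from the sequence). The binomial likelihood contributes p^6(1−p)^8, so the posterior is Beta(3.7+6, 12+8) = Beta(9.7, 20).
For Beta(a, b) with a, b > 1 the mode is (a−1)/(a+b−2) = 8.7/27.7 ≈ 0.314.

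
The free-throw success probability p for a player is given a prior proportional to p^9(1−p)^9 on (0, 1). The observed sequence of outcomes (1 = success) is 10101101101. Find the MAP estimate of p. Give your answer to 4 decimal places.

The prior density ∝ p^9(1−p)^9 is the kernel of Beta(10, 10).
Data: 7 successes in 11 trials (from the sequence). The binomial likelihood contributes p^7(1−p)^4, so the posterior is Beta(10+7, 10+4) = Beta(17, 14).
For Beta(a, b) with a, b > 1 the mode is (a−1)/(a+b−2) = 16/29 ≈ 0.5517.

p̂_MAP = 0.5517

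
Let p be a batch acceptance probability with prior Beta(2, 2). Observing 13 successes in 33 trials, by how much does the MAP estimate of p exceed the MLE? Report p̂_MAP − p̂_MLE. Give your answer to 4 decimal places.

Posterior is Beta(15, 22); MAP = (15−1)/(37−2) = 14/35 ≈ 0.40000.
MLE ignores the prior: p̂_MLE = k/n = 13/33 ≈ 0.39394.
Difference = 14/35 − 13/33 = 1/165 ≈ 0.0061.

MAP − MLE = 0.0061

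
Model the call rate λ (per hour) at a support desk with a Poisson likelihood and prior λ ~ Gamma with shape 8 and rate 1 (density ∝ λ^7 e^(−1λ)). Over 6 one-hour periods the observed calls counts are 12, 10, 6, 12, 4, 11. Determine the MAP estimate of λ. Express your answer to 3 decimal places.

λ̂_MAP = 8.857

Σxᵢ = 12+10+6+12+4+11 = 55, with n = 6.
Posterior ∝ λ^7e^(−1λ) · λ^55e^(−6λ) = λ^62e^(−7λ), i.e. Gamma(shape=63, rate=7).
The mode of a Gamma(a, b) with a ≥ 1 (shape–rate) is (a−1)/b = 62/7 ≈ 8.857.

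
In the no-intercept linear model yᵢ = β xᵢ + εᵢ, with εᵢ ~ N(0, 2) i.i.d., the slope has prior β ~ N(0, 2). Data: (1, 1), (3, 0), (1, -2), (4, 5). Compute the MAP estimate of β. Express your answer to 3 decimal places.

β̂_MAP = 0.679

log p(β | y) = −Σ(yᵢ − βxᵢ)²/(2·2) − β²/(2·2) + const.
Setting the derivative to zero: Σxᵢ(yᵢ − βxᵢ)/2 − β/2 = 0, so β = Σxᵢyᵢ / (Σxᵢ² + σ²/τ²).
Σxᵢyᵢ = 1·1 + 3·0 + 1·(-2) + 4·5 = 19; Σxᵢ² = 27; σ²/τ² = 1.
β̂_MAP = 19 / (27 + 1) = 19/28 ≈ 0.679.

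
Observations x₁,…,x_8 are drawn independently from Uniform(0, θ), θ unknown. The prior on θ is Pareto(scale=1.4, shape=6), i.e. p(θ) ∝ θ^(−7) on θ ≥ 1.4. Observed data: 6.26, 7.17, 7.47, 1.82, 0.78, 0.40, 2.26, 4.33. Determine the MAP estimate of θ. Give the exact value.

The Uniform(0, θ) likelihood is θ^(−n) for θ ≥ max(xᵢ), zero otherwise. Here max(xᵢ) = 7.47.
Posterior ∝ θ^(−7) · θ^(−8) = θ^(−15) on θ ≥ max(1.4, 7.47) = 7.47.
This density is strictly decreasing in θ, so the posterior mode lies at the lower boundary of the support.

θ̂_MAP = 7.47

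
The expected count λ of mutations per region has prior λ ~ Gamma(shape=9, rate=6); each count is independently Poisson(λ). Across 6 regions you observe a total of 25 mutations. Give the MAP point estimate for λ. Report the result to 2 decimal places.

λ̂_MAP = 2.75

Σxᵢ = 25, n = 6.
Posterior ∝ λ^8e^(−6λ) · λ^25e^(−6λ) = λ^33e^(−12λ), i.e. Gamma(shape=34, rate=12).
The mode of a Gamma(a, b) with a ≥ 1 (shape–rate) is (a−1)/b = 33/12 ≈ 2.75.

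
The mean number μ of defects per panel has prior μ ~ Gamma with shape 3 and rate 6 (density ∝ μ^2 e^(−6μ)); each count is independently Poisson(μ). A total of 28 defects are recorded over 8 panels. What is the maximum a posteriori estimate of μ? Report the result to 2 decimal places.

μ̂_MAP = 2.14

Σxᵢ = 28, n = 8.
Posterior ∝ μ^2e^(−6μ) · μ^28e^(−8μ) = μ^30e^(−14μ), i.e. Gamma(shape=31, rate=14).
The mode of a Gamma(a, b) with a ≥ 1 (shape–rate) is (a−1)/b = 30/14 ≈ 2.14.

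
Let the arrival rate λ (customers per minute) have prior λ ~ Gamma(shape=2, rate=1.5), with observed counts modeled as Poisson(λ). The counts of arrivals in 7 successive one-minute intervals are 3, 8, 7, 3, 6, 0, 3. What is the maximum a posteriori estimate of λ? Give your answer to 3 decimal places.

λ̂_MAP = 3.647

Σxᵢ = 3+8+7+3+6+0+3 = 30, with n = 7.
Posterior ∝ λe^(−1.5λ) · λ^30e^(−7λ) = λ^31e^(−8.5λ), i.e. Gamma(shape=32, rate=8.5).
The mode of a Gamma(a, b) with a ≥ 1 (shape–rate) is (a−1)/b = 31/8.5 ≈ 3.647.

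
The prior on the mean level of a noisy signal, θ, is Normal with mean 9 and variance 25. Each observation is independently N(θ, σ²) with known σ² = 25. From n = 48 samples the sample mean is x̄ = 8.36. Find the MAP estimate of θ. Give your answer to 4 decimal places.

θ̂_MAP = 8.3731

n = 48, x̄ = 8.36.
For a Normal prior and Normal likelihood with known variance, the posterior is Normal; its mode equals its mean, the precision-weighted average.
Prior precision 1/σ₀² = 1/25 = 0.04; data precision n/σ² = 48/25 = 1.92.
θ̂ = (0.04·9 + 1.92·8.36) / (0.04 + 1.92) = 16.4112/1.96 = 10257/1225 ≈ 8.3731.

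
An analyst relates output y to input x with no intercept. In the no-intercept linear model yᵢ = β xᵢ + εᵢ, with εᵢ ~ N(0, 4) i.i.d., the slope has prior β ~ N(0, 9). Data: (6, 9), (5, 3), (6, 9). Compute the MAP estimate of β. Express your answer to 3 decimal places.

β̂_MAP = 1.262

log p(β | y) = −Σ(yᵢ − βxᵢ)²/(2·4) − β²/(2·9) + const.
Setting the derivative to zero: Σxᵢ(yᵢ − βxᵢ)/4 − β/9 = 0, so β = Σxᵢyᵢ / (Σxᵢ² + σ²/τ²).
Σxᵢyᵢ = 6·9 + 5·3 + 6·9 = 123; Σxᵢ² = 97; σ²/τ² = 4/9.
β̂_MAP = 123 / (97 + 4/9) = 123/(877/9) = 1107/877 ≈ 1.262.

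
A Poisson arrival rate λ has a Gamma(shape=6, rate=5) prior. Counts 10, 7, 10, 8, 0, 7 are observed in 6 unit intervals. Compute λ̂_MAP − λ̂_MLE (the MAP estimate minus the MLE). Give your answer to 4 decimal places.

MAP − MLE = -2.7273

Σxᵢ = 42. Posterior is Gamma(48, 11); MAP = (48−1)/11 = 47/11 ≈ 4.27273.
MLE = x̄ = 42/6 ≈ 7.00000.
Difference = 47/11 − 42/6 = -30/11 ≈ -2.7273.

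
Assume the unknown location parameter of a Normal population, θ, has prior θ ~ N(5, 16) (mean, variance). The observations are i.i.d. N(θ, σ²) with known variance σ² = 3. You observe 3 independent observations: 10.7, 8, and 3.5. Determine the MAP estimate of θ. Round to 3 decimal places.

n = 3; x̄ = (10.7 + 8 + 3.5)/3 = 22.2/3 = 7.4.
For a Normal prior and Normal likelihood with known variance, the posterior is Normal; its mode equals its mean, the precision-weighted average.
Prior precision 1/σ₀² = 1/16 = 0.0625; data precision n/σ² = 3/3 = 1.
θ̂ = (0.0625·5 + 1·7.4) / (0.0625 + 1) = 7.7125/1.0625 = 617/85 ≈ 7.259.

θ̂_MAP = 7.259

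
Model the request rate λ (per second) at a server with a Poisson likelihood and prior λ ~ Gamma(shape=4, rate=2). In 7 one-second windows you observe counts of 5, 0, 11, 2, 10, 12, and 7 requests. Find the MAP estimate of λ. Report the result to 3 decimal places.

Σxᵢ = 5+0+11+2+10+12+7 = 47, with n = 7.
Posterior ∝ λ^3e^(−2λ) · λ^47e^(−7λ) = λ^50e^(−9λ), i.e. Gamma(shape=51, rate=9).
The mode of a Gamma(a, b) with a ≥ 1 (shape–rate) is (a−1)/b = 50/9 ≈ 5.556.

λ̂_MAP = 5.556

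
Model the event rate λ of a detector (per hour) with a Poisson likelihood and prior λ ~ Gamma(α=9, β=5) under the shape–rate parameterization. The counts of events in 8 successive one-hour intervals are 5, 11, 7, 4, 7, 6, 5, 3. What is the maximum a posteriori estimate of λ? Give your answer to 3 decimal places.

Σxᵢ = 5+11+7+4+7+6+5+3 = 48, with n = 8.
Posterior ∝ λ^8e^(−5λ) · λ^48e^(−8λ) = λ^56e^(−13λ), i.e. Gamma(shape=57, rate=13).
The mode of a Gamma(a, b) with a ≥ 1 (shape–rate) is (a−1)/b = 56/13 ≈ 4.308.

λ̂_MAP = 4.308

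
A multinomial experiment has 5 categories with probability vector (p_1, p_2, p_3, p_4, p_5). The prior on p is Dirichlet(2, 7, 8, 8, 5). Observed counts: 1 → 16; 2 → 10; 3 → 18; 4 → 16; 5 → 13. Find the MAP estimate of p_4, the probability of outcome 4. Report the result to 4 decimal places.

The posterior is Dirichlet(αᵢ + nᵢ) = Dirichlet(18, 17, 26, 24, 18).
For a Dirichlet(a₁,…,a_K) with all aᵢ > 1, the mode has j-th component (aⱼ − 1)/(Σaᵢ − K).
Here Σaᵢ = 103 and K = 5, so p_4 = (24 − 1)/(103 − 5) = 23/98 ≈ 0.2347.

MAP estimate: 0.2347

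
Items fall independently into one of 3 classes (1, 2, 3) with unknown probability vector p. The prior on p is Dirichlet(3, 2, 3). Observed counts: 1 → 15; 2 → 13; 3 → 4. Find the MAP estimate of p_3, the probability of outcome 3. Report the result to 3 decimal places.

The posterior is Dirichlet(αᵢ + nᵢ) = Dirichlet(18, 15, 7).
For a Dirichlet(a₁,…,a_K) with all aᵢ > 1, the mode has j-th component (aⱼ − 1)/(Σaᵢ − K).
Here Σaᵢ = 40 and K = 3, so p_3 = (7 − 1)/(40 − 3) = 6/37 ≈ 0.162.

MAP estimate: 0.162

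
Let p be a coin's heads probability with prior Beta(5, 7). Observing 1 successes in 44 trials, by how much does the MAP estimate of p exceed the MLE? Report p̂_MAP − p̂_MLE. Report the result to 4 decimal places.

Posterior is Beta(6, 50); MAP = (6−1)/(56−2) = 5/54 ≈ 0.09259.
MLE ignores the prior: p̂_MLE = k/n = 1/44 ≈ 0.02273.
Difference = 5/54 − 1/44 = 83/1188 ≈ 0.0699.

MAP − MLE = 0.0699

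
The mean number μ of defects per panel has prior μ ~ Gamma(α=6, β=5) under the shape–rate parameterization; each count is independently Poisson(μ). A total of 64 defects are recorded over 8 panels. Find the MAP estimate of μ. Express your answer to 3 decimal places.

Σxᵢ = 64, n = 8.
Posterior ∝ μ^5e^(−5μ) · μ^64e^(−8μ) = μ^69e^(−13μ), i.e. Gamma(shape=70, rate=13).
The mode of a Gamma(a, b) with a ≥ 1 (shape–rate) is (a−1)/b = 69/13 ≈ 5.308.

μ̂_MAP = 5.308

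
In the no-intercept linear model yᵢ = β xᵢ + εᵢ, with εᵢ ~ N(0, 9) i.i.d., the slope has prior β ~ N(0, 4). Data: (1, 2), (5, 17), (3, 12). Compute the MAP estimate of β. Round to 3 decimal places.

β̂_MAP = 3.302

log p(β | y) = −Σ(yᵢ − βxᵢ)²/(2·9) − β²/(2·4) + const.
Setting the derivative to zero: Σxᵢ(yᵢ − βxᵢ)/9 − β/4 = 0, so β = Σxᵢyᵢ / (Σxᵢ² + σ²/τ²).
Σxᵢyᵢ = 1·2 + 5·17 + 3·12 = 123; Σxᵢ² = 35; σ²/τ² = 2.25.
β̂_MAP = 123 / (35 + 2.25) = 123/37.25 ≈ 3.302.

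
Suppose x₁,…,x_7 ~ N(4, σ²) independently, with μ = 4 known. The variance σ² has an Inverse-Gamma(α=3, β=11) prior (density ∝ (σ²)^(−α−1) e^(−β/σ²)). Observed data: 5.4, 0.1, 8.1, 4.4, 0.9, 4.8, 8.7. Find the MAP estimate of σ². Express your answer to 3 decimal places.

σ̂²_MAP = 5.899

Sum of squared deviations about the known mean: SS = (5.4−4)² + (0.1−4)² + (8.1−4)² + (4.4−4)² + (0.9−4)² + (4.8−4)² + (8.7−4)² = 66.48.
The Normal likelihood contributes (σ²)^(−n/2) exp(−SS/(2σ²)), so the posterior is Inverse-Gamma(α + n/2, β + SS/2) = Inverse-Gamma(6.5, 44.24).
The mode of Inverse-Gamma(a, b) is b/(a+1) = 44.24/7.5 ≈ 5.899.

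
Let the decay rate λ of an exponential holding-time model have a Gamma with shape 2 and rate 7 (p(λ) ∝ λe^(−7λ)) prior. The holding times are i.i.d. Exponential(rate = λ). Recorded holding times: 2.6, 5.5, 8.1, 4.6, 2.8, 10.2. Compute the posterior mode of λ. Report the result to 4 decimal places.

The Exponential(rate=λ) likelihood is ∝ λ^n e^(−λΣtᵢ). Here n = 6 and Σtᵢ = 2.6 + 5.5 + 8.1 + 4.6 + 2.8 + 10.2 = 33.8.
Posterior ∝ λe^(−7λ) · λ^6e^(−33.8λ) = λ^7e^(−40.8λ), i.e. Gamma(8, 40.8).
Mode = (a−1)/b = 7/40.8 ≈ 0.1716.

λ̂_MAP = 0.1716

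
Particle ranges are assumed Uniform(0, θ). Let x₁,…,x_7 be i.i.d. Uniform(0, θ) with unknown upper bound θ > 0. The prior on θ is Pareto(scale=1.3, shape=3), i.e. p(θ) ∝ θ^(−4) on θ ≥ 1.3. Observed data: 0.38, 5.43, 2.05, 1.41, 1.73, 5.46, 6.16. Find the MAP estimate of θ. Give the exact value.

The Uniform(0, θ) likelihood is θ^(−n) for θ ≥ max(xᵢ), zero otherwise. Here max(xᵢ) = 6.16.
Posterior ∝ θ^(−4) · θ^(−7) = θ^(−11) on θ ≥ max(1.3, 6.16) = 6.16.
This density is strictly decreasing in θ, so the posterior mode lies at the lower boundary of the support.

θ̂_MAP = 6.16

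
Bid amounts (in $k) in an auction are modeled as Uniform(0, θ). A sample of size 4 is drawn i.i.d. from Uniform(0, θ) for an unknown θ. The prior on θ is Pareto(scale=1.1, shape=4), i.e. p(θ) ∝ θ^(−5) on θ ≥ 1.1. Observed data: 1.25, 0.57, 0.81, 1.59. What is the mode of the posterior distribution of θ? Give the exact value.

The Uniform(0, θ) likelihood is θ^(−n) for θ ≥ max(xᵢ), zero otherwise. Here max(xᵢ) = 1.59.
Posterior ∝ θ^(−5) · θ^(−4) = θ^(−9) on θ ≥ max(1.1, 1.59) = 1.59.
This density is strictly decreasing in θ, so the posterior mode lies at the lower boundary of the support.

θ̂_MAP = 1.59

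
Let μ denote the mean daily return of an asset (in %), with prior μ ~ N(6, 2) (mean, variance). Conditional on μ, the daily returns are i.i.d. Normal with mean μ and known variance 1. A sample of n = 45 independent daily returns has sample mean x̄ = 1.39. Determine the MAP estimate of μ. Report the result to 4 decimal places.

n = 45, x̄ = 1.39.
For a Normal prior and Normal likelihood with known variance, the posterior is Normal; its mode equals its mean, the precision-weighted average.
Prior precision 1/σ₀² = 1/2 = 0.5; data precision n/σ² = 45/1 = 45.
μ̂ = (0.5·6 + 45·1.39) / (0.5 + 45) = 65.55/45.5 = 1311/910 ≈ 1.4407.

μ̂_MAP = 1.4407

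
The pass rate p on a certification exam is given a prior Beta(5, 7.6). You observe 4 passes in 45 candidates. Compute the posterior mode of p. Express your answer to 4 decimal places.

p̂_MAP = 0.1439

Prior: Beta(5, 7.6).
Data: 4 successes in 45 trials. The binomial likelihood contributes p^4(1−p)^41, so the posterior is Beta(5+4, 7.6+41) = Beta(9, 48.6).
For Beta(a, b) with a, b > 1 the mode is (a−1)/(a+b−2) = 8/55.6 ≈ 0.1439.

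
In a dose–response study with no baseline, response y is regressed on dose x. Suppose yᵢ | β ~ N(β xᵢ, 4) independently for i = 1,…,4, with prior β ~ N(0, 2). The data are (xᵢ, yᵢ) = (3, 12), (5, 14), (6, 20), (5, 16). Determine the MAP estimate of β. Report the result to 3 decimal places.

log p(β | y) = −Σ(yᵢ − βxᵢ)²/(2·4) − β²/(2·2) + const.
Setting the derivative to zero: Σxᵢ(yᵢ − βxᵢ)/4 − β/2 = 0, so β = Σxᵢyᵢ / (Σxᵢ² + σ²/τ²).
Σxᵢyᵢ = 3·12 + 5·14 + 6·20 + 5·16 = 306; Σxᵢ² = 95; σ²/τ² = 2.
β̂_MAP = 306 / (95 + 2) = 306/97 ≈ 3.155.

β̂_MAP = 3.155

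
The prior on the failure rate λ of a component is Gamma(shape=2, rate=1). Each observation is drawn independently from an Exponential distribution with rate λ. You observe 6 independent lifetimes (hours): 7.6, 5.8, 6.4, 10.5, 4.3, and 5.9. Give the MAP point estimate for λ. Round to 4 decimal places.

λ̂_MAP = 0.1687

The Exponential(rate=λ) likelihood is ∝ λ^n e^(−λΣtᵢ). Here n = 6 and Σtᵢ = 7.6 + 5.8 + 6.4 + 10.5 + 4.3 + 5.9 = 40.5.
Posterior ∝ λe^(−1λ) · λ^6e^(−40.5λ) = λ^7e^(−41.5λ), i.e. Gamma(8, 41.5).
Mode = (a−1)/b = 7/41.5 ≈ 0.1687.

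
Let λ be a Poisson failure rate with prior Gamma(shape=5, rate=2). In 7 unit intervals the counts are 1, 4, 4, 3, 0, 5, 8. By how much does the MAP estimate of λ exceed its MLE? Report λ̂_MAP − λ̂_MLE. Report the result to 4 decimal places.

MAP − MLE = -0.3492

Σxᵢ = 25. Posterior is Gamma(30, 9); MAP = (30−1)/9 = 29/9 ≈ 3.22222.
MLE = x̄ = 25/7 ≈ 3.57143.
Difference = 29/9 − 25/7 = -22/63 ≈ -0.3492.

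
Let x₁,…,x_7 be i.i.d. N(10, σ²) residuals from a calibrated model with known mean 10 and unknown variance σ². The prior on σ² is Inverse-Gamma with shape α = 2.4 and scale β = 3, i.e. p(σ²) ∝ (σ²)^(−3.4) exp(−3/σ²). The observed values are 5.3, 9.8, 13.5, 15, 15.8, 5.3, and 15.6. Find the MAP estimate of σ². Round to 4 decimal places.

Sum of squared deviations about the known mean: SS = (5.3−10)² + (9.8−10)² + (13.5−10)² + (15−10)² + (15.8−10)² + (5.3−10)² + (15.6−10)² = 146.47.
The Normal likelihood contributes (σ²)^(−n/2) exp(−SS/(2σ²)), so the posterior is Inverse-Gamma(α + n/2, β + SS/2) = Inverse-Gamma(5.9, 76.235).
The mode of Inverse-Gamma(a, b) is b/(a+1) = 76.235/6.9 ≈ 11.0486.

σ̂²_MAP = 11.0486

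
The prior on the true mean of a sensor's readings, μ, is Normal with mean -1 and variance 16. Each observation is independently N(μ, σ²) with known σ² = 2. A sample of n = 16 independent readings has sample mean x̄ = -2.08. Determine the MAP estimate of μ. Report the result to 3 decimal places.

μ̂_MAP = -2.072

n = 16, x̄ = -2.08.
For a Normal prior and Normal likelihood with known variance, the posterior is Normal; its mode equals its mean, the precision-weighted average.
Prior precision 1/σ₀² = 1/16 = 0.0625; data precision n/σ² = 16/2 = 8.
μ̂ = (0.0625·(-1) + 8·(-2.08)) / (0.0625 + 8) = (-16.7025)/8.0625 = -2227/1075 ≈ -2.072.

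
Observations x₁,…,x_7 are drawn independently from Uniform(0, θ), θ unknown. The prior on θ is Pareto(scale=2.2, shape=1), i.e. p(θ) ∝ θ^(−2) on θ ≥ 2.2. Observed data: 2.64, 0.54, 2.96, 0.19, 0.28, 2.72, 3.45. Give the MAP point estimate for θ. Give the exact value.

The Uniform(0, θ) likelihood is θ^(−n) for θ ≥ max(xᵢ), zero otherwise. Here max(xᵢ) = 3.45.
Posterior ∝ θ^(−2) · θ^(−7) = θ^(−9) on θ ≥ max(2.2, 3.45) = 3.45.
This density is strictly decreasing in θ, so the posterior mode lies at the lower boundary of the support.

θ̂_MAP = 3.45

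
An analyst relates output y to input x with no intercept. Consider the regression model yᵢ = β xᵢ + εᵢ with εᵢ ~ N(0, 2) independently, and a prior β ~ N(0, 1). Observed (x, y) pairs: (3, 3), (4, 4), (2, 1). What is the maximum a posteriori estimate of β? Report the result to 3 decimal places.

β̂_MAP = 0.871

log p(β | y) = −Σ(yᵢ − βxᵢ)²/(2·2) − β²/(2·1) + const.
Setting the derivative to zero: Σxᵢ(yᵢ − βxᵢ)/2 − β/1 = 0, so β = Σxᵢyᵢ / (Σxᵢ² + σ²/τ²).
Σxᵢyᵢ = 3·3 + 4·4 + 2·1 = 27; Σxᵢ² = 29; σ²/τ² = 2.
β̂_MAP = 27 / (29 + 2) = 27/31 ≈ 0.871.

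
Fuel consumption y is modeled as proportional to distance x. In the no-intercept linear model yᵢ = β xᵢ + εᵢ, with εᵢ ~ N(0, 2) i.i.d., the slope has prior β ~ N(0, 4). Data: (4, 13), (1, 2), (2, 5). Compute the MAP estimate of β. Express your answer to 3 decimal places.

β̂_MAP = 2.977

log p(β | y) = −Σ(yᵢ − βxᵢ)²/(2·2) − β²/(2·4) + const.
Setting the derivative to zero: Σxᵢ(yᵢ − βxᵢ)/2 − β/4 = 0, so β = Σxᵢyᵢ / (Σxᵢ² + σ²/τ²).
Σxᵢyᵢ = 4·13 + 1·2 + 2·5 = 64; Σxᵢ² = 21; σ²/τ² = 0.5.
β̂_MAP = 64 / (21 + 0.5) = 64/21.5 ≈ 2.977.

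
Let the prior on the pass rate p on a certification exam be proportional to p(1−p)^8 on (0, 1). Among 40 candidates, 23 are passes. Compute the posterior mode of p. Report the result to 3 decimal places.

p̂_MAP = 0.490

The prior density ∝ p(1−p)^8 is the kernel of Beta(2, 9).
Data: 23 successes in 40 trials. The binomial likelihood contributes p^23(1−p)^17, so the posterior is Beta(2+23, 9+17) = Beta(25, 26).
For Beta(a, b) with a, b > 1 the mode is (a−1)/(a+b−2) = 24/49 ≈ 0.490.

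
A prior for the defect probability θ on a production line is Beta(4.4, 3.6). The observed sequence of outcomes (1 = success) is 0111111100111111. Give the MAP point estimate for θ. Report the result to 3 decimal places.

θ̂_MAP = 0.745

Prior: Beta(4.4, 3.6).
Data: 13 successes in 16 trials (from the sequence). The binomial likelihood contributes θ^13(1−θ)^3, so the posterior is Beta(4.4+13, 3.6+3) = Beta(17.4, 6.6).
For Beta(a, b) with a, b > 1 the mode is (a−1)/(a+b−2) = 16.4/22 ≈ 0.745.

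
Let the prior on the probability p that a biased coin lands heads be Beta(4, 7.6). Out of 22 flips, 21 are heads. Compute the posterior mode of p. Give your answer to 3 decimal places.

p̂_MAP = 0.759

Prior: Beta(4, 7.6).
Data: 21 successes in 22 trials. The binomial likelihood contributes p^21(1−p)^1, so the posterior is Beta(4+21, 7.6+1) = Beta(25, 8.6).
For Beta(a, b) with a, b > 1 the mode is (a−1)/(a+b−2) = 24/31.6 ≈ 0.759.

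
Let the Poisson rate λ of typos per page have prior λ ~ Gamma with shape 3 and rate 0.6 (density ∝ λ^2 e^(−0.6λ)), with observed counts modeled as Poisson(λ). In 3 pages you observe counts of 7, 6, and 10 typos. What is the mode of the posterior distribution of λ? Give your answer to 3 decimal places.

λ̂_MAP = 6.944

Σxᵢ = 7+6+10 = 23, with n = 3.
Posterior ∝ λ^2e^(−0.6λ) · λ^23e^(−3λ) = λ^25e^(−3.6λ), i.e. Gamma(shape=26, rate=3.6).
The mode of a Gamma(a, b) with a ≥ 1 (shape–rate) is (a−1)/b = 25/3.6 ≈ 6.944.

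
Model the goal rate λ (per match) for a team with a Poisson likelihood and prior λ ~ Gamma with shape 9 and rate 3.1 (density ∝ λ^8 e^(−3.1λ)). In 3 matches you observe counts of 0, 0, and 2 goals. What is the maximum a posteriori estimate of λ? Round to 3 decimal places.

Σxᵢ = 0+0+2 = 2, with n = 3.
Posterior ∝ λ^8e^(−3.1λ) · λ^2e^(−3λ) = λ^10e^(−6.1λ), i.e. Gamma(shape=11, rate=6.1).
The mode of a Gamma(a, b) with a ≥ 1 (shape–rate) is (a−1)/b = 10/6.1 ≈ 1.639.

λ̂_MAP = 1.639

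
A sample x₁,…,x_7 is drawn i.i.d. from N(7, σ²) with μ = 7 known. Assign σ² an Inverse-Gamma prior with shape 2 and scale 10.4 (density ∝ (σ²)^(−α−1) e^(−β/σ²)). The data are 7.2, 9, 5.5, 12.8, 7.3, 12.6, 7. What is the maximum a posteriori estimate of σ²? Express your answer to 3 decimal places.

Sum of squared deviations about the known mean: SS = (7.2−7)² + (9−7)² + (5.5−7)² + (12.8−7)² + (7.3−7)² + (12.6−7)² + (7−7)² = 71.38.
The Normal likelihood contributes (σ²)^(−n/2) exp(−SS/(2σ²)), so the posterior is Inverse-Gamma(α + n/2, β + SS/2) = Inverse-Gamma(5.5, 46.09).
The mode of Inverse-Gamma(a, b) is b/(a+1) = 46.09/6.5 ≈ 7.091.

σ̂²_MAP = 7.091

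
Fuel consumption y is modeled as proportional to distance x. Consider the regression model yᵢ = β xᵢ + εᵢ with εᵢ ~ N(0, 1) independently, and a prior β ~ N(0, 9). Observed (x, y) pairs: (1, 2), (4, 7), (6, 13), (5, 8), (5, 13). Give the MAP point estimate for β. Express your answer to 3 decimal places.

log p(β | y) = −Σ(yᵢ − βxᵢ)²/(2·1) − β²/(2·9) + const.
Setting the derivative to zero: Σxᵢ(yᵢ − βxᵢ)/1 − β/9 = 0, so β = Σxᵢyᵢ / (Σxᵢ² + σ²/τ²).
Σxᵢyᵢ = 1·2 + 4·7 + 6·13 + 5·8 + 5·13 = 213; Σxᵢ² = 103; σ²/τ² = 1/9.
β̂_MAP = 213 / (103 + 1/9) = 213/(928/9) = 1917/928 ≈ 2.066.

β̂_MAP = 2.066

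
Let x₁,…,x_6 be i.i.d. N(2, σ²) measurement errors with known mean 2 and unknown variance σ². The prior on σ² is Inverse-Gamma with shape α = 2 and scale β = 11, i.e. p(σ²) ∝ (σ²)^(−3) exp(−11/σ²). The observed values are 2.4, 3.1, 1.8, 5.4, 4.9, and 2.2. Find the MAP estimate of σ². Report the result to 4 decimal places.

σ̂²_MAP = 3.6183

Sum of squared deviations about the known mean: SS = (2.4−2)² + (3.1−2)² + (1.8−2)² + (5.4−2)² + (4.9−2)² + (2.2−2)² = 21.42.
The Normal likelihood contributes (σ²)^(−n/2) exp(−SS/(2σ²)), so the posterior is Inverse-Gamma(α + n/2, β + SS/2) = Inverse-Gamma(5, 21.71).
The mode of Inverse-Gamma(a, b) is b/(a+1) = 21.71/6 ≈ 3.6183.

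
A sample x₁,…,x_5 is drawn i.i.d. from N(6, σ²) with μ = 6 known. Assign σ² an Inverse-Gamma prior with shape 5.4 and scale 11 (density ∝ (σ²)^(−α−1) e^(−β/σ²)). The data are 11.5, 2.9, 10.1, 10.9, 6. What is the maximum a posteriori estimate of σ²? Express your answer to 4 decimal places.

σ̂²_MAP = 5.7685

Sum of squared deviations about the known mean: SS = (11.5−6)² + (2.9−6)² + (10.1−6)² + (10.9−6)² + (6−6)² = 80.68.
The Normal likelihood contributes (σ²)^(−n/2) exp(−SS/(2σ²)), so the posterior is Inverse-Gamma(α + n/2, β + SS/2) = Inverse-Gamma(7.9, 51.34).
The mode of Inverse-Gamma(a, b) is b/(a+1) = 51.34/8.9 ≈ 5.7685.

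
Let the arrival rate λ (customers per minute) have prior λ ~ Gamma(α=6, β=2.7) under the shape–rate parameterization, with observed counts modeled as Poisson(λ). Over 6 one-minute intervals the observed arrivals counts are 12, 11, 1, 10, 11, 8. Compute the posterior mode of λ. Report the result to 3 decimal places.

λ̂_MAP = 6.667

Σxᵢ = 12+11+1+10+11+8 = 53, with n = 6.
Posterior ∝ λ^5e^(−2.7λ) · λ^53e^(−6λ) = λ^58e^(−8.7λ), i.e. Gamma(shape=59, rate=8.7).
The mode of a Gamma(a, b) with a ≥ 1 (shape–rate) is (a−1)/b = 58/8.7 ≈ 6.667.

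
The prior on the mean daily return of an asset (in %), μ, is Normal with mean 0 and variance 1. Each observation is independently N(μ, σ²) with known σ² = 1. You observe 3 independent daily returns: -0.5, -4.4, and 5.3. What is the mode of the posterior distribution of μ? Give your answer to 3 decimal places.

n = 3; x̄ = ((-0.5) + (-4.4) + 5.3)/3 = 0.4/3 = 2/15 ≈ 0.1333.
For a Normal prior and Normal likelihood with known variance, the posterior is Normal; its mode equals its mean, the precision-weighted average.
Prior precision 1/σ₀² = 1/1 = 1; data precision n/σ² = 3/1 = 3.
μ̂ = (1·0 + 3·(2/15)) / (1 + 3) = 0.4/4 = 0.100.

μ̂_MAP = 0.100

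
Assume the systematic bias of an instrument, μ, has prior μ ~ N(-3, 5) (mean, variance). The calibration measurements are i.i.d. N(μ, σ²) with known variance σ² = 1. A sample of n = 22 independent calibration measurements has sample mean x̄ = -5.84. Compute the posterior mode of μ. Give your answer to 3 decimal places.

n = 22, x̄ = -5.84.
For a Normal prior and Normal likelihood with known variance, the posterior is Normal; its mode equals its mean, the precision-weighted average.
Prior precision 1/σ₀² = 1/5 = 0.2; data precision n/σ² = 22/1 = 22.
μ̂ = (0.2·(-3) + 22·(-5.84)) / (0.2 + 22) = (-129.08)/22.2 = -3227/555 ≈ -5.814.

μ̂_MAP = -5.814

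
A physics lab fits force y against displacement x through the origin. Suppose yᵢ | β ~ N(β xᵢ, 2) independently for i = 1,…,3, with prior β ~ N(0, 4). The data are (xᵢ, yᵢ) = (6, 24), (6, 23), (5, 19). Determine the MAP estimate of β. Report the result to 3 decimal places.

β̂_MAP = 3.867

log p(β | y) = −Σ(yᵢ − βxᵢ)²/(2·2) − β²/(2·4) + const.
Setting the derivative to zero: Σxᵢ(yᵢ − βxᵢ)/2 − β/4 = 0, so β = Σxᵢyᵢ / (Σxᵢ² + σ²/τ²).
Σxᵢyᵢ = 6·24 + 6·23 + 5·19 = 377; Σxᵢ² = 97; σ²/τ² = 0.5.
β̂_MAP = 377 / (97 + 0.5) = 377/97.5 ≈ 3.867.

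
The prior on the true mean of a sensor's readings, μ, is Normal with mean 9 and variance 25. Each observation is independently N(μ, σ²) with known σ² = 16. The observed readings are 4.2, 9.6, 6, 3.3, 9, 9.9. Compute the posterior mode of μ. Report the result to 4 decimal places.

n = 6; x̄ = (4.2 + 9.6 + 6 + 3.3 + 9 + 9.9)/6 = 42/6 = 7.
For a Normal prior and Normal likelihood with known variance, the posterior is Normal; its mode equals its mean, the precision-weighted average.
Prior precision 1/σ₀² = 1/25 = 0.04; data precision n/σ² = 6/16 = 0.375.
μ̂ = (0.04·9 + 0.375·7) / (0.04 + 0.375) = 2.985/0.415 = 597/83 ≈ 7.1928.

μ̂_MAP = 7.1928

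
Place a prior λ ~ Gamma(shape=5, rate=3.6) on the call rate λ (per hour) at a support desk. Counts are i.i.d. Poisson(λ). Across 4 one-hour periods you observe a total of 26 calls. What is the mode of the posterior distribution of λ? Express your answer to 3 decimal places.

Σxᵢ = 26, n = 4.
Posterior ∝ λ^4e^(−3.6λ) · λ^26e^(−4λ) = λ^30e^(−7.6λ), i.e. Gamma(shape=31, rate=7.6).
The mode of a Gamma(a, b) with a ≥ 1 (shape–rate) is (a−1)/b = 30/7.6 ≈ 3.947.

λ̂_MAP = 3.947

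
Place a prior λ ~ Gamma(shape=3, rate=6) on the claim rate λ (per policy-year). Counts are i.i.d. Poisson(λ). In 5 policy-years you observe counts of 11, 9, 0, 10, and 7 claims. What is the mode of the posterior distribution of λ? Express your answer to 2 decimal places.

Σxᵢ = 11+9+0+10+7 = 37, with n = 5.
Posterior ∝ λ^2e^(−6λ) · λ^37e^(−5λ) = λ^39e^(−11λ), i.e. Gamma(shape=40, rate=11).
The mode of a Gamma(a, b) with a ≥ 1 (shape–rate) is (a−1)/b = 39/11 ≈ 3.55.

λ̂_MAP = 3.55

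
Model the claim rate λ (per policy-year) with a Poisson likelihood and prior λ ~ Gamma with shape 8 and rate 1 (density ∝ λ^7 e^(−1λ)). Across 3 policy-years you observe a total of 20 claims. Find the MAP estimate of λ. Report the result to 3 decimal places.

λ̂_MAP = 6.750

Σxᵢ = 20, n = 3.
Posterior ∝ λ^7e^(−1λ) · λ^20e^(−3λ) = λ^27e^(−4λ), i.e. Gamma(shape=28, rate=4).
The mode of a Gamma(a, b) with a ≥ 1 (shape–rate) is (a−1)/b = 27/4 ≈ 6.750.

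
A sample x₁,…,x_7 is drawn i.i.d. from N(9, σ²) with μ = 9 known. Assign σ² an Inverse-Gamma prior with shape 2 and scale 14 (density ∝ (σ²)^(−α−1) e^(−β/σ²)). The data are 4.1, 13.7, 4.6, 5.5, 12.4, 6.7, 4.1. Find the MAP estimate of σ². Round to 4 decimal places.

σ̂²_MAP = 11.2746

Sum of squared deviations about the known mean: SS = (4.1−9)² + (13.7−9)² + (4.6−9)² + (5.5−9)² + (12.4−9)² + (6.7−9)² + (4.1−9)² = 118.57.
The Normal likelihood contributes (σ²)^(−n/2) exp(−SS/(2σ²)), so the posterior is Inverse-Gamma(α + n/2, β + SS/2) = Inverse-Gamma(5.5, 73.285).
The mode of Inverse-Gamma(a, b) is b/(a+1) = 73.285/6.5 ≈ 11.2746.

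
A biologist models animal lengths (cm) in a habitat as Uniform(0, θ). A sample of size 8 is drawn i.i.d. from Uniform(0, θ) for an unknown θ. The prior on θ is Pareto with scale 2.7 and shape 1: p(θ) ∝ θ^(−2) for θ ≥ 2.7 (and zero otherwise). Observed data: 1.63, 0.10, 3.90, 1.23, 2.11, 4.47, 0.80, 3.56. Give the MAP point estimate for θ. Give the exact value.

The Uniform(0, θ) likelihood is θ^(−n) for θ ≥ max(xᵢ), zero otherwise. Here max(xᵢ) = 4.47.
Posterior ∝ θ^(−2) · θ^(−8) = θ^(−10) on θ ≥ max(2.7, 4.47) = 4.47.
This density is strictly decreasing in θ, so the posterior mode lies at the lower boundary of the support.

θ̂_MAP = 4.47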